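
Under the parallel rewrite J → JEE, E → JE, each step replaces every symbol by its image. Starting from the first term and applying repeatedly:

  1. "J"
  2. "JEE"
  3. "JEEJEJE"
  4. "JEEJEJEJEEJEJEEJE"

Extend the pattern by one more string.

JEEJEJEJEEJEJEEJEJEEJEJEJEEJEJEEJEJEJEEJE

Replace each of the 17 characters of JEEJEJEJEEJEJEEJE in place — JEE JE JE JEE JE JEE JE JEE JE JE JEE JE JEE JE JE JEE JE — and concatenate.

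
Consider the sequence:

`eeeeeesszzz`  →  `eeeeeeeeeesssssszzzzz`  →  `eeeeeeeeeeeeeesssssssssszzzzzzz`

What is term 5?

eeeeeeeeeeeeeeeeeeeeeesssssssssssssssssszzzzzzzzzzz

Term n consists of 4n+2 e's, followed by 4n-2 s's, followed by 2n+1 z's (n = 1, 2, …).
At n = 5 the blocks have lengths 22, 18, 11.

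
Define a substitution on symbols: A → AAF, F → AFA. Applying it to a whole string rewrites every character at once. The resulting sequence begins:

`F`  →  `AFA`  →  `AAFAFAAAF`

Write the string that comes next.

AAFAAFAFAAAFAFAAAFAAFAAFAFA

Expanding AAFAFAAAF: A→AAF, A→AAF, F→AFA, A→AAF, F→AFA, A→AAF, A→AAF, A→AAF, F→AFA. Concatenated: AAF AAF AFA AAF AFA AAF AAF AAF AFA.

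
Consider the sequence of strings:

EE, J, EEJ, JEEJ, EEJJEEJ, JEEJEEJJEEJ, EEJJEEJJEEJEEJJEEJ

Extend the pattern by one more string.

Each term (from the third on) is the two preceding terms concatenated in order: term 3 = EE·J = EEJ.
So term 8 is JEEJEEJJEEJ·EEJJEEJJEEJEEJJEEJ.

JEEJEEJJEEJEEJJEEJJEEJEEJJEEJ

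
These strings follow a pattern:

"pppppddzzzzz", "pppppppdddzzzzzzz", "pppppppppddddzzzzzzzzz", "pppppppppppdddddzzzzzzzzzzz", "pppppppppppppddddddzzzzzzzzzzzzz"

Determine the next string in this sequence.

pppppppppppppppdddddddzzzzzzzzzzzzzzz

Reading off run lengths: p runs 5, 7, 9, 11, 13; d runs 2, 3, 4, 5, 6; z runs 5, 7, 9, 11, 13 — each is linear in n, where the shown terms are n = 2, 3, 4, 5, 6.
At n = 7 the blocks have lengths 15, 7, 15.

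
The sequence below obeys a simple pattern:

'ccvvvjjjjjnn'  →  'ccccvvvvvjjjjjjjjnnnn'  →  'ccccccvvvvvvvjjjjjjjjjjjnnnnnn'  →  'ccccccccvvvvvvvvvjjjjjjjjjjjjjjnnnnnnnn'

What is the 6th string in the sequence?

ccccccccccccvvvvvvvvvvvvvjjjjjjjjjjjjjjjjjjjjnnnnnnnnnnnn

Term n consists of 2n c's, followed by 2n+1 v's, followed by 3n+2 j's, followed by 2n n's (n = 1, 2, …).
For term 6, n = 6, so the run lengths are 12, 13, 20, 12.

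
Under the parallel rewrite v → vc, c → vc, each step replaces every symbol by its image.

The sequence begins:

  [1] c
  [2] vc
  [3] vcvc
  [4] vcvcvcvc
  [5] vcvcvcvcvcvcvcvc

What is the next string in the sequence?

Rewriting the 16 symbols of vcvcvcvcvcvcvcvc one by one yields vc vc vc vc vc vc vc vc vc vc vc vc vc vc vc vc; concatenated:

vcvcvcvcvcvcvcvcvcvcvcvcvcvcvcvc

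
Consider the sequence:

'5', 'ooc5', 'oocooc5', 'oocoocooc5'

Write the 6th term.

oocoocoocoocooc5

Each term is the previous one with ooc prepended.
From oocoocooc5, 2 further steps: oocoocooc5 → oocoocoocooc5 → (answer).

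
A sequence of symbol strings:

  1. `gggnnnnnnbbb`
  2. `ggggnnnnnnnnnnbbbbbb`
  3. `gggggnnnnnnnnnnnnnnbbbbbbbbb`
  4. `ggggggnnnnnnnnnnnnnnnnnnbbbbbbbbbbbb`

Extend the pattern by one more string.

Term n consists of n+2 g's, followed by 4n+2 n's, followed by 3n b's (n = 1, 2, …).
At n = 5 the blocks have lengths 7, 22, 15.

gggggggnnnnnnnnnnnnnnnnnnnnnnbbbbbbbbbbbbbbb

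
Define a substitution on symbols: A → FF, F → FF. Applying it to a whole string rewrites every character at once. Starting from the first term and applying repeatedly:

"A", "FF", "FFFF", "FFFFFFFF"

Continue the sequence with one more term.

FFFFFFFFFFFFFFFF

Rewriting each symbol of FFFFFFFF: F→FF, F→FF, F→FF, F→FF, F→FF, F→FF, F→FF, F→FF, which concatenates to FF FF FF FF FF FF FF FF.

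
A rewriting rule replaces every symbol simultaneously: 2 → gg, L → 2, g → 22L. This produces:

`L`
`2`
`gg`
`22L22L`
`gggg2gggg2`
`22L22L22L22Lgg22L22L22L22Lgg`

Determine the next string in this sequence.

Rewriting the 28 symbols of 22L22L22L22Lgg22L22L22L22Lgg one by one yields gg gg 2 gg gg 2 gg gg 2 gg gg 2 22L 22L gg gg 2 gg gg 2 gg gg 2 gg gg 2 22L 22L; concatenated:

gggg2gggg2gggg2gggg222L22Lgggg2gggg2gggg2gggg222L22L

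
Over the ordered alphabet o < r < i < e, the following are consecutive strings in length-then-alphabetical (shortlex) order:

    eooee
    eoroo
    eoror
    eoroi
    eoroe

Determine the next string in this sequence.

Find the rightmost character of eoroe below e, bump it to the next letter, and reset everything to its right to o.

eorro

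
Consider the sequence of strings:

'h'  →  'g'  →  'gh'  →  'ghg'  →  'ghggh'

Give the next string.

From term 3 onward, concatenate the last term with the second-to-last: g·h = gh, gh·g = ghg, …
So term 6 is ghggh·ghg.

ghgghghg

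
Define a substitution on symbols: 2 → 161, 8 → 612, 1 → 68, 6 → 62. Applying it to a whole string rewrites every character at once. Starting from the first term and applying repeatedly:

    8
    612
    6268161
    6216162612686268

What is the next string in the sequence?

Rewriting the 16 symbols of 6216162612686268 one by one yields 62 161 68 62 68 62 161 62 68 161 62 612 62 161 62 612; concatenated:

62161686268621616268161626126216162612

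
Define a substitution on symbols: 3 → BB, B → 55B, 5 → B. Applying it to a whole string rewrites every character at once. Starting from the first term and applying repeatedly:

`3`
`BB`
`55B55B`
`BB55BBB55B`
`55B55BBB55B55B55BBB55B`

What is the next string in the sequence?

Rewriting the 22 symbols of 55B55BBB55B55B55BBB55B one by one yields B B 55B B B 55B 55B 55B B B 55B B B 55B B B 55B 55B 55B B B 55B; concatenated:

BB55BBB55B55B55BBB55BBB55BBB55B55B55BBB55B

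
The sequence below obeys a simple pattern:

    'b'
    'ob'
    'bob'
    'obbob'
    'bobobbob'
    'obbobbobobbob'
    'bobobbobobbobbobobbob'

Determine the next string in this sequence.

This is a Fibonacci-style word recurrence s(k) = s(k−2)·s(k−1): e.g. b·ob = bob.
Continuing: obbobbobobbob · bobobbobobbobbobobbob gives term 8.

obbobbobobbobbobobbobobbobbobobbob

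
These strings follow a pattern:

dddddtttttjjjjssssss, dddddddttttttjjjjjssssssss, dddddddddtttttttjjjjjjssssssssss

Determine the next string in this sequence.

dddddddddddttttttttjjjjjjjssssssssssss

The n-th term is 2n-1 d's then n+2 t's then n+1 j's then 2n s's, where the shown terms are n = 3, 4, 5.
For the next term, n = 6, so the run lengths are 11, 8, 7, 12.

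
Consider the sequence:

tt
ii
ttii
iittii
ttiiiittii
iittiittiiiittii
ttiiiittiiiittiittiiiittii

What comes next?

iittiittiiiittiittiiiittiiiittiittiiiittii

Each term (from the third on) is the two preceding terms concatenated in order: term 3 = tt·ii = ttii.
The next term joins iittiittiiiittii and ttiiiittiiiittiittiiiittii.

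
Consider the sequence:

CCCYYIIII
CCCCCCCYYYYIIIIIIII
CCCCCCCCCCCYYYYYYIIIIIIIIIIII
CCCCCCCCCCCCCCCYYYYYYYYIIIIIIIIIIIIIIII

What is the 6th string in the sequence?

CCCCCCCCCCCCCCCCCCCCCCCYYYYYYYYYYYYIIIIIIIIIIIIIIIIIIIIIIII

Reading off run lengths: C runs 3, 7, 11, 15; Y runs 2, 4, 6, 8; I runs 4, 8, 12, 16 — each is linear in n (n = 1, 2, …).
For term 6, n = 6, so the run lengths are 23, 12, 24.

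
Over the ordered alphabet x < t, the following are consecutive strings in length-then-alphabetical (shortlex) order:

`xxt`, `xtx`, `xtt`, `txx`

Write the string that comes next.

Find the rightmost character of txx below t, bump it to the next letter, and reset everything to its right to x.

txt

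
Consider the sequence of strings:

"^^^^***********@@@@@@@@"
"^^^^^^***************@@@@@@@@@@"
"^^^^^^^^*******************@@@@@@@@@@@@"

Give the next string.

^^^^^^^^^^***********************@@@@@@@@@@@@@@

The n-th term is 2n-2 ^'s then 4n-1 *'s then 2n+2 @'s, where the shown terms are n = 3, 4, 5.
Setting n = 6 gives 10, 23, 14 characters in each block.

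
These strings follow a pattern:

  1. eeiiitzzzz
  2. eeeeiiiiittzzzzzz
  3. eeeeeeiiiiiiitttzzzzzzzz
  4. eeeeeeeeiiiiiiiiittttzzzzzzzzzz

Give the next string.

eeeeeeeeeeiiiiiiiiiiitttttzzzzzzzzzzzz

The n-th term is 2n e's then 2n+1 i's then n t's then 2n+2 z's (n = 1, 2, …).
Setting n = 5 gives 10, 11, 5, 12 characters in each block.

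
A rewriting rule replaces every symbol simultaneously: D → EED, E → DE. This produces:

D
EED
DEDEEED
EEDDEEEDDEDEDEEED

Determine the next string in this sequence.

DEDEEEDEEDDEDEDEEEDEEDDEEEDDEEEDDEDEDEEED

Replace each of the 17 characters of EEDDEEEDDEDEDEEED in place — DE DE EED EED DE DE DE EED EED DE EED DE EED DE DE DE EED — and concatenate.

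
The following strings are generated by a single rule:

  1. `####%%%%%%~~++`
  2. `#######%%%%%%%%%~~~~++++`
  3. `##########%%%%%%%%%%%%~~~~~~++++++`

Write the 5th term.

Each string has the form #^{3n+1} %^{3n+3} ~^{2n} +^{2n} (n = 1, 2, …).
Setting n = 5 gives 16, 18, 10, 10 characters in each block.

################%%%%%%%%%%%%%%%%%%~~~~~~~~~~++++++++++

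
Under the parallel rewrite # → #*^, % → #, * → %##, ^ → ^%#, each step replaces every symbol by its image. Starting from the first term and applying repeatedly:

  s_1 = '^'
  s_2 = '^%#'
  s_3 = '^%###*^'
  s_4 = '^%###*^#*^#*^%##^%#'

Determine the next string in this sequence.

Rewriting the 19 symbols of ^%###*^#*^#*^%##^%# one by one yields ^%# # #*^ #*^ #*^ %## ^%# #*^ %## ^%# #*^ %## ^%# # #*^ #*^ ^%# # #*^; concatenated:

^%###*^#*^#*^%##^%##*^%##^%##*^%##^%###*^#*^^%###*^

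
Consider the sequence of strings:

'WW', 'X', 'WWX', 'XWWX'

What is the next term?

WWXXWWX

From term 3 onward, concatenate the second-to-last term with the last: WW·X = WWX, X·WWX = XWWX, …
The next term joins WWX and XWWX.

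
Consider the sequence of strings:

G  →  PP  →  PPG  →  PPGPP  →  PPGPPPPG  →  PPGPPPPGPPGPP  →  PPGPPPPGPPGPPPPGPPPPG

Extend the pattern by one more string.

PPGPPPPGPPGPPPPGPPPPGPPGPPPPGPPGPP

Each term (from the third on) is the previous term followed by the one before it: term 3 = PP·G = PPG.
Continuing: PPGPPPPGPPGPPPPGPPPPG · PPGPPPPGPPGPP gives term 8.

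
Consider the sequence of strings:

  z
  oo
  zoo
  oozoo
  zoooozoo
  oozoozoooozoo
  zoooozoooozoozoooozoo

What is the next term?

oozoozoooozoozoooozoooozoozoooozoo

From term 3 onward, concatenate the second-to-last term with the last: z·oo = zoo, oo·zoo = oozoo, …
So term 8 is oozoozoooozoo·zoooozoooozoozoooozoo.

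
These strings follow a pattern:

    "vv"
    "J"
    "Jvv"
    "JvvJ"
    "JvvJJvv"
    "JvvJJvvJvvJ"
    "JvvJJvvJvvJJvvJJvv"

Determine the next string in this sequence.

JvvJJvvJvvJJvvJJvvJvvJJvvJvvJ

This is a Fibonacci-style word recurrence s(k) = s(k−1)·s(k−2): e.g. J·vv = Jvv.
The next term joins JvvJJvvJvvJJvvJJvv and JvvJJvvJvvJ.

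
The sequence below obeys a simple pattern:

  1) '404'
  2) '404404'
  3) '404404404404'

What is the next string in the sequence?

Each string is two copies of the previous one concatenated.
Doubling 404404404404:

404404404404404404404404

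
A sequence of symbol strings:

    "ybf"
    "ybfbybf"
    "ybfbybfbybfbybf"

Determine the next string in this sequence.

ybfbybfbybfbybfbybfbybfbybfbybf

s(k+1) = s(k)·b·s(k) — each term doubles the last with 'b' between the halves.
So the next term is two copies of ybfbybfbybfbybf with 'b' between the halves.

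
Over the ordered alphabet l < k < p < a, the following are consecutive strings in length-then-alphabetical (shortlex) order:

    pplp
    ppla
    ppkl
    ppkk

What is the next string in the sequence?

Treat ppkk as a base-4 numeral over the given alphabet and add one, carrying through any trailing a's.

ppkp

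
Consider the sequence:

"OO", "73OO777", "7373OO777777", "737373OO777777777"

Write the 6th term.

Every step adds 73 to the front and 777 to the end of the previous string.
From 737373OO777777777, 2 further steps: 737373OO777777777 → 73737373OO777777777777 → (answer).

7373737373OO777777777777777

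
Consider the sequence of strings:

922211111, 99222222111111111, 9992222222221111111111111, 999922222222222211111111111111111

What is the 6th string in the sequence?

Term n consists of n 9's, followed by 3n 2's, followed by 4n+1 1's (n = 1, 2, …).
Setting n = 6 gives 6, 18, 25 characters in each block.

9999992222222222222222221111111111111111111111111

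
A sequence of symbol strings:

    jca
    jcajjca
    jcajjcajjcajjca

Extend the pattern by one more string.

Every step duplicates the string with 'j' between the halves.
One more doubling of jcajjcajjcajjca gives the answer.

jcajjcajjcajjcajjcajjcajjcajjca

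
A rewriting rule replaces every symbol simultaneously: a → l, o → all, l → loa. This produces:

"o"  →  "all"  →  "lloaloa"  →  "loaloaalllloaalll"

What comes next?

Rewriting the 17 symbols of loaloaalllloaalll one by one yields loa all l loa all l l loa loa loa loa all l l loa loa loa; concatenated:

loaalllloaallllloaloaloaloaallllloaloaloa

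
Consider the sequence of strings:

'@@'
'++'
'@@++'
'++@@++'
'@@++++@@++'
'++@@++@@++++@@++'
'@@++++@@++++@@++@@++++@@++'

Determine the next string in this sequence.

This is a Fibonacci-style word recurrence s(k) = s(k−2)·s(k−1): e.g. @@·++ = @@++.
The next term joins ++@@++@@++++@@++ and @@++++@@++++@@++@@++++@@++.

++@@++@@++++@@++@@++++@@++++@@++@@++++@@++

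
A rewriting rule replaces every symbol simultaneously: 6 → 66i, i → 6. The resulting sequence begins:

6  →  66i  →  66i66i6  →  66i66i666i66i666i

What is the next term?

Rewriting the 17 symbols of 66i66i666i66i666i one by one yields 66i 66i 6 66i 66i 6 66i 66i 66i 6 66i 66i 6 66i 66i 66i 6; concatenated:

66i66i666i66i666i66i66i666i66i666i66i66i6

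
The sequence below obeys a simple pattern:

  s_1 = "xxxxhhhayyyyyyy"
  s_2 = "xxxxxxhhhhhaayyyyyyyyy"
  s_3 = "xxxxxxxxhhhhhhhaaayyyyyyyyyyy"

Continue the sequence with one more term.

Each string has the form x^{2n} h^{2n-1} a^{n-1} y^{2n+3}, where the shown terms are n = 2, 3, 4.
At n = 5 the blocks have lengths 10, 9, 4, 13.

xxxxxxxxxxhhhhhhhhhaaaayyyyyyyyyyyyy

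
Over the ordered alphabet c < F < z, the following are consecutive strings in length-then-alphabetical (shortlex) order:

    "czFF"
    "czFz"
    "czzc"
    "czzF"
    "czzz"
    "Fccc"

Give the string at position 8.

Fccz

Continuing the enumeration 2 steps past Fccc: Fccc → FccF → (answer).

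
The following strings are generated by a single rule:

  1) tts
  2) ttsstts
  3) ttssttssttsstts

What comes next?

ttssttssttssttssttssttssttsstts

Each string is two copies of the previous one joined by 's'.
So the next term is two copies of ttssttssttsstts with 's' between the halves.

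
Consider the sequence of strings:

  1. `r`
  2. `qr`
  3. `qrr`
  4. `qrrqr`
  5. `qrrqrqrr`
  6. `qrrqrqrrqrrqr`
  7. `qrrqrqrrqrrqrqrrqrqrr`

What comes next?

Each term (from the third on) is the previous term followed by the one before it: term 3 = qr·r = qrr.
Continuing: qrrqrqrrqrrqrqrrqrqrr · qrrqrqrrqrrqr gives term 8.

qrrqrqrrqrrqrqrrqrqrrqrrqrqrrqrrqr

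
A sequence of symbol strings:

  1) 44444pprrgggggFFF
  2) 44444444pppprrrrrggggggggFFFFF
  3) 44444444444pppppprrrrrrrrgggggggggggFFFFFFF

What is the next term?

44444444444444pppppppprrrrrrrrrrrggggggggggggggFFFFFFFFF

Reading off run lengths: 4 runs 5, 8, 11; p runs 2, 4, 6; r runs 2, 5, 8; g runs 5, 8, 11; F runs 3, 5, 7 — each is linear in n (n = 1, 2, …).
For the next term, n = 4, so the run lengths are 14, 8, 11, 14, 9.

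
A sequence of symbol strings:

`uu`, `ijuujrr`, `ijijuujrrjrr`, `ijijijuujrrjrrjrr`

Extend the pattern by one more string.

s(k+1) = ij·s(k)·jrr, so each term gains ij as a prefix and jrr as a suffix.
One more step from ijijijuujrrjrrjrr gives the answer.

ijijijijuujrrjrrjrrjrr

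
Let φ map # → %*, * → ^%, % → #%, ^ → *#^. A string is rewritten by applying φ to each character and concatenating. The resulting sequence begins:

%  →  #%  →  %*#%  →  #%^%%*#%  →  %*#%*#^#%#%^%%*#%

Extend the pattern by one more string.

#%^%%*#%^%%**#^%*#%%*#%*#^#%#%^%%*#%

Replace each of the 17 characters of %*#%*#^#%#%^%%*#% in place — #% ^% %* #% ^% %* *#^ %* #% %* #% *#^ #% #% ^% %* #% — and concatenate.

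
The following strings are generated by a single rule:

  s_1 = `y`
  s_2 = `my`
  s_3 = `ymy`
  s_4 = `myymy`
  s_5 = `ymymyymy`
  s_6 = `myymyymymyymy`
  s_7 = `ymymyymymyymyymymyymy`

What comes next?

myymyymymyymyymymyymymyymyymymyymy

Each term (from the third on) is the two preceding terms concatenated in order: term 3 = y·my = ymy.
So term 8 is myymyymymyymy·ymymyymymyymyymymyymy.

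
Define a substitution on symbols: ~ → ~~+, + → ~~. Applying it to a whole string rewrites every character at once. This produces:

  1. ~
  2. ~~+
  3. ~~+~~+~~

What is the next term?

~~+~~+~~~~+~~+~~~~+~~+

Rewriting each symbol of ~~+~~+~~: ~→~~+, ~→~~+, +→~~, ~→~~+, ~→~~+, +→~~, ~→~~+, ~→~~+, which concatenates to ~~+ ~~+ ~~ ~~+ ~~+ ~~ ~~+ ~~+.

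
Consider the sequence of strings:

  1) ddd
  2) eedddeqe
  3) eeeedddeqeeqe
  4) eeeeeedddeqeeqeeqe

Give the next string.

s(k+1) = ee·s(k)·eqe, so each term gains ee as a prefix and eqe as a suffix.
One more step from eeeeeedddeqeeqeeqe gives the answer.

eeeeeeeedddeqeeqeeqeeqe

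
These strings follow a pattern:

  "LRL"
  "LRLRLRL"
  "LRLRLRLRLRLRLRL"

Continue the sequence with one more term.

LRLRLRLRLRLRLRLRLRLRLRLRLRLRLRL

Each string is two copies of the previous one joined by 'R'.
One more doubling of LRLRLRLRLRLRLRL gives the answer.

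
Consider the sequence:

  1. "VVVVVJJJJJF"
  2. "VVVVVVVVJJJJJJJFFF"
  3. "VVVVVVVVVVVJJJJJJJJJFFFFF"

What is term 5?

VVVVVVVVVVVVVVVVVJJJJJJJJJJJJJFFFFFFFFF

Reading off run lengths: V runs 5, 8, 11; J runs 5, 7, 9; F runs 1, 3, 5 — each is linear in n (n = 1, 2, …).
Setting n = 5 gives 17, 13, 9 characters in each block.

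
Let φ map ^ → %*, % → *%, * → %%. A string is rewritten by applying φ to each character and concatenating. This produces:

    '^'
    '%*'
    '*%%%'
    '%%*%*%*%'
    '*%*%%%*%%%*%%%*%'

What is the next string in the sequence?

%%*%%%*%*%*%%%*%*%*%%%*%*%*%%%*%

Replace each of the 16 characters of *%*%%%*%%%*%%%*% in place — %% *% %% *% *% *% %% *% *% *% %% *% *% *% %% *% — and concatenate.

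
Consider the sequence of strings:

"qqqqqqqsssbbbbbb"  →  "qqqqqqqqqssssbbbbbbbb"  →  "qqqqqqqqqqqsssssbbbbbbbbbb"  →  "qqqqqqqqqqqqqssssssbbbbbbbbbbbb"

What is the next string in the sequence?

qqqqqqqqqqqqqqqsssssssbbbbbbbbbbbbbb

The n-th term is 2n+3 q's then n+1 s's then 2n+2 b's, where the shown terms are n = 2, 3, 4, 5.
For the next term, n = 6, so the run lengths are 15, 7, 14.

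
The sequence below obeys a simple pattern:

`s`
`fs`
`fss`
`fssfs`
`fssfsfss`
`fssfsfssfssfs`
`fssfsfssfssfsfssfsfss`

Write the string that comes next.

This is a Fibonacci-style word recurrence s(k) = s(k−1)·s(k−2): e.g. fs·s = fss.
The next term joins fssfsfssfssfsfssfsfss and fssfsfssfssfs.

fssfsfssfssfsfssfsfssfssfsfssfssfs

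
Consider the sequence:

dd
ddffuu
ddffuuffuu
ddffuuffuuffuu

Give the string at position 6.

ddffuuffuuffuuffuuffuu

Each term is the previous one with ffuu appended.
From ddffuuffuuffuu, 2 further steps: ddffuuffuuffuu → ddffuuffuuffuuffuu → (answer).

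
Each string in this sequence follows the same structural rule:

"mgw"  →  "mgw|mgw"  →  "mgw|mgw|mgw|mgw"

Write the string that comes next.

mgw|mgw|mgw|mgw|mgw|mgw|mgw|mgw

Each string is two copies of the previous one joined by '|'.
So the next term is two copies of mgw|mgw|mgw|mgw with '|' between the halves.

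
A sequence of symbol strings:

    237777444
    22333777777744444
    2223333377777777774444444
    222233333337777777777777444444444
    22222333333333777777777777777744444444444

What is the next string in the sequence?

Reading off run lengths: 2 runs 1, 2, 3, 4, 5; 3 runs 1, 3, 5, 7, 9; 7 runs 4, 7, 10, 13, 16; 4 runs 3, 5, 7, 9, 11 — each is linear in n (n = 1, 2, …).
Setting n = 6 gives 6, 11, 19, 13 characters in each block.

2222223333333333377777777777777777774444444444444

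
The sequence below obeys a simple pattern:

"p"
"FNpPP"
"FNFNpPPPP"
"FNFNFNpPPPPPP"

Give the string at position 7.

Each term wraps the previous one in FN on the left and PP on the right.
From FNFNFNpPPPPPP, 3 further steps: FNFNFNpPPPPPP → FNFNFNFNpPPPPPPPP → FNFNFNFNFNpPPPPPPPPPP → (answer).

FNFNFNFNFNFNpPPPPPPPPPPPP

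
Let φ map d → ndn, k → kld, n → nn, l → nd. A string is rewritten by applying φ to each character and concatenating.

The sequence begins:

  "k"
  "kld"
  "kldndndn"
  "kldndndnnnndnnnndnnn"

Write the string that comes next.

φ(kldndndnnnndnnnndnnn) expands symbol-by-symbol to kld nd ndn nn ndn nn ndn nn nn nn nn ndn nn nn nn nn ndn nn nn nn; joining the 20 pieces gives the next term.

kldndndnnnndnnnndnnnnnnnnnndnnnnnnnnnndnnnnnnn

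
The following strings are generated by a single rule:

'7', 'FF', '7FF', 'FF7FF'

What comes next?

Each term (from the third on) is the two preceding terms concatenated in order: term 3 = 7·FF = 7FF.
Continuing: 7FF · FF7FF gives term 5.

7FFFF7FF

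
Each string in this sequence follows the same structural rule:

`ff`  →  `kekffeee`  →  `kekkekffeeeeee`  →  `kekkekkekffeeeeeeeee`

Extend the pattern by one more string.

s(k+1) = kek·s(k)·eee, so each term gains kek as a prefix and eee as a suffix.
Applying this once more to kekkekkekffeeeeeeeee:

kekkekkekkekffeeeeeeeeeeee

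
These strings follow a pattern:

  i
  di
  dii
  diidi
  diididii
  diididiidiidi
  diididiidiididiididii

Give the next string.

diididiidiididiididiidiididiidiidi

Each term (from the third on) is the previous term followed by the one before it: term 3 = di·i = dii.
Continuing: diididiidiididiididii · diididiidiidi gives term 8.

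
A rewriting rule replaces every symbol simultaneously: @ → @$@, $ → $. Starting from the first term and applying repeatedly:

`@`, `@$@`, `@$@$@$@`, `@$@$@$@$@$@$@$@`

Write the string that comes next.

φ(@$@$@$@$@$@$@$@) expands symbol-by-symbol to @$@ $ @$@ $ @$@ $ @$@ $ @$@ $ @$@ $ @$@ $ @$@; joining the 15 pieces gives the next term.

@$@$@$@$@$@$@$@$@$@$@$@$@$@$@$@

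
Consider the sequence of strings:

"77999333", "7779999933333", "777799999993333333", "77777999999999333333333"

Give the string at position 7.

Each string has the form 7^{n+1} 9^{2n+1} 3^{2n+1} (n = 1, 2, …).
Setting n = 7 gives 8, 15, 15 characters in each block.

77777777999999999999999333333333333333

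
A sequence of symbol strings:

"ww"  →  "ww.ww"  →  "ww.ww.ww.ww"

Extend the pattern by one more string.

Each string is two copies of the previous one joined by '.'.
Doubling ww.ww.ww.ww with '.' between the halves:

ww.ww.ww.ww.ww.ww.ww.ww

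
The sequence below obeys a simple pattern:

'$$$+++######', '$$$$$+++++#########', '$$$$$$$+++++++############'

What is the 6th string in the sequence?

Term n consists of 2n-1 $'s, followed by 2n-1 +'s, followed by 3n #'s, where the shown terms are n = 2, 3, 4.
At n = 7 the blocks have lengths 13, 13, 21.

$$$$$$$$$$$$$+++++++++++++#####################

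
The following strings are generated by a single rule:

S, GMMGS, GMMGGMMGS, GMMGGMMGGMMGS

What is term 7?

GMMGGMMGGMMGGMMGGMMGGMMGS

Each term is the previous one with GMMG prepended.
From GMMGGMMGGMMGS, 3 further steps: GMMGGMMGGMMGS → GMMGGMMGGMMGGMMGS → GMMGGMMGGMMGGMMGGMMGS → (answer).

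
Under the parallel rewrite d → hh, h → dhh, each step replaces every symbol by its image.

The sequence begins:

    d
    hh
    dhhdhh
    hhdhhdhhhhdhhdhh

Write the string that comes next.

φ(hhdhhdhhhhdhhdhh) expands symbol-by-symbol to dhh dhh hh dhh dhh hh dhh dhh dhh dhh hh dhh dhh hh dhh dhh; joining the 16 pieces gives the next term.

dhhdhhhhdhhdhhhhdhhdhhdhhdhhhhdhhdhhhhdhhdhh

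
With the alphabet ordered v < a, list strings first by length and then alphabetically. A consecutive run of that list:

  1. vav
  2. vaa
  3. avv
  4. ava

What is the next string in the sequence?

The successor of ava increments the rightmost position that isn't already a and resets every position after it to v.

aav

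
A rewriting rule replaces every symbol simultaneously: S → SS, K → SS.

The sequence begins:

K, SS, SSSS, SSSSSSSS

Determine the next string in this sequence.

SSSSSSSSSSSSSSSS

Expanding SSSSSSSS: S→SS, S→SS, S→SS, S→SS, S→SS, S→SS, S→SS, S→SS. Concatenated: SS SS SS SS SS SS SS SS.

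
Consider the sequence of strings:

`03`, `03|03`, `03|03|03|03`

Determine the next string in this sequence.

Every step duplicates the string with '|' between the halves.
Doubling 03|03|03|03 with '|' between the halves:

03|03|03|03|03|03|03|03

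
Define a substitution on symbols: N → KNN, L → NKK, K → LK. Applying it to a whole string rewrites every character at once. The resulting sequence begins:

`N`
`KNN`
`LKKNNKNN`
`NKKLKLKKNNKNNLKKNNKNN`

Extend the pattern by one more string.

Applying the rule to each of the 21 symbols of NKKLKLKKNNKNNLKKNNKNN gives the pieces KNN LK LK NKK LK NKK LK LK KNN KNN LK KNN KNN NKK LK LK KNN KNN LK KNN KNN, which concatenate to the answer.

KNNLKLKNKKLKNKKLKLKKNNKNNLKKNNKNNNKKLKLKKNNKNNLKKNNKNN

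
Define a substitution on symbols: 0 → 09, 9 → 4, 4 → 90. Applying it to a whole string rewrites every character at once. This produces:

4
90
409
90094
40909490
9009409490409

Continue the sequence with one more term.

409094900949040990094

Applying the rule to each of the 13 symbols of 9009409490409 gives the pieces 4 09 09 4 90 09 4 90 4 09 90 09 4, which concatenate to the answer.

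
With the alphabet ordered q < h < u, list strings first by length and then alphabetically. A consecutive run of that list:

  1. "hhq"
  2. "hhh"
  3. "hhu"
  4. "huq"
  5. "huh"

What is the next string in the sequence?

huu

Treat huh as a base-3 numeral over the given alphabet and add one, carrying through any trailing u's.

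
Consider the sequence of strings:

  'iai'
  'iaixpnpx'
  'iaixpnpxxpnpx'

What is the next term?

iaixpnpxxpnpxxpnpx

Each term is the previous one with xpnpx appended.
So the next term is iaixpnpxxpnpx·xpnpx.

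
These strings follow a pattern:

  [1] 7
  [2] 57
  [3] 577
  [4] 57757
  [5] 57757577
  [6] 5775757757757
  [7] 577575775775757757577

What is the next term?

This is a Fibonacci-style word recurrence s(k) = s(k−1)·s(k−2): e.g. 57·7 = 577.
The next term joins 577575775775757757577 and 5775757757757.

5775757757757577575775775757757757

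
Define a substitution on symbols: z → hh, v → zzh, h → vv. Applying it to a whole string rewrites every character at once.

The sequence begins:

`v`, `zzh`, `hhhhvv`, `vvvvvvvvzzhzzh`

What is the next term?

φ(vvvvvvvvzzhzzh) expands symbol-by-symbol to zzh zzh zzh zzh zzh zzh zzh zzh hh hh vv hh hh vv; joining the 14 pieces gives the next term.

zzhzzhzzhzzhzzhzzhzzhzzhhhhhvvhhhhvv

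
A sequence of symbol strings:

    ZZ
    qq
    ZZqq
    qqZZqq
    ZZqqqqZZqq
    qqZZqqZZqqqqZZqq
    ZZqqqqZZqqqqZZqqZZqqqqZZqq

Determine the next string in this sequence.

qqZZqqZZqqqqZZqqZZqqqqZZqqqqZZqqZZqqqqZZqq

Each term (from the third on) is the two preceding terms concatenated in order: term 3 = ZZ·qq = ZZqq.
Continuing: qqZZqqZZqqqqZZqq · ZZqqqqZZqqqqZZqqZZqqqqZZqq gives term 8.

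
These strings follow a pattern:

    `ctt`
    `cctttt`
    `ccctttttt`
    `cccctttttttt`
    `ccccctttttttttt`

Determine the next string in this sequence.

Reading off run lengths: c runs 1, 2, 3, 4, 5; t runs 2, 4, 6, 8, 10 — each is linear in n (n = 1, 2, …).
At n = 6 the blocks have lengths 6, 12.

cccccctttttttttttt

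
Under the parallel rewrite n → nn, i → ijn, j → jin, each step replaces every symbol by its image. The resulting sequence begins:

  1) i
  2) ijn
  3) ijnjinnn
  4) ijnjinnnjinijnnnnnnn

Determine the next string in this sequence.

φ(ijnjinnnjinijnnnnnnn) expands symbol-by-symbol to ijn jin nn jin ijn nn nn nn jin ijn nn ijn jin nn nn nn nn nn nn nn; joining the 20 pieces gives the next term.

ijnjinnnjinijnnnnnnnjinijnnnijnjinnnnnnnnnnnnnnn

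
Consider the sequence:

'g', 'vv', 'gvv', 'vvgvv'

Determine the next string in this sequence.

gvvvvgvv

Each term (from the third on) is the two preceding terms concatenated in order: term 3 = g·vv = gvv.
The next term joins gvv and vvgvv.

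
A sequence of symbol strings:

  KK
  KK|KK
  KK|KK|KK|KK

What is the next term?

Every step duplicates the string with '|' between the halves.
Doubling KK|KK|KK|KK with '|' between the halves:

KK|KK|KK|KK|KK|KK|KK|KK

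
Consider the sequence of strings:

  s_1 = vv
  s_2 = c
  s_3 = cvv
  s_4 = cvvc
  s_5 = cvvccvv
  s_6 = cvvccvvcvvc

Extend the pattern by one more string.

cvvccvvcvvccvvccvv

This is a Fibonacci-style word recurrence s(k) = s(k−1)·s(k−2): e.g. c·vv = cvv.
Continuing: cvvccvvcvvc · cvvccvv gives term 7.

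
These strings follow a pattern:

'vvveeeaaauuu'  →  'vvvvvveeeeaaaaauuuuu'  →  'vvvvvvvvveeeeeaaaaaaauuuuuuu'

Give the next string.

vvvvvvvvvvvveeeeeeaaaaaaaaauuuuuuuuu

The n-th term is 3n v's then n+2 e's then 2n+1 a's then 2n+1 u's (n = 1, 2, …).
At n = 4 the blocks have lengths 12, 6, 9, 9.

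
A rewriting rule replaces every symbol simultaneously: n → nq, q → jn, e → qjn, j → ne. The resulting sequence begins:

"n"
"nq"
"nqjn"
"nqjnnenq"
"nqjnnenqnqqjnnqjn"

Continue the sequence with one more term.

Applying the rule to each of the 17 symbols of nqjnnenqnqqjnnqjn gives the pieces nq jn ne nq nq qjn nq jn nq jn jn ne nq nq jn ne nq, which concatenate to the answer.

nqjnnenqnqqjnnqjnnqjnjnnenqnqjnnenq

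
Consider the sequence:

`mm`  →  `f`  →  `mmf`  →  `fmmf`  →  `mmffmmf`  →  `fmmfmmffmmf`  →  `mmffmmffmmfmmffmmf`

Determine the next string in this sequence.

From term 3 onward, concatenate the second-to-last term with the last: mm·f = mmf, f·mmf = fmmf, …
So term 8 is fmmfmmffmmf·mmffmmffmmfmmffmmf.

fmmfmmffmmfmmffmmffmmfmmffmmf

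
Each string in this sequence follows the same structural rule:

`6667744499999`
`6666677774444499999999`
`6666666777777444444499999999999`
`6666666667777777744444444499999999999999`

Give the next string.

Term n consists of 2n+1 6's, followed by 2n 7's, followed by 2n+1 4's, followed by 3n+2 9's (n = 1, 2, …).
For the next term, n = 5, so the run lengths are 11, 10, 11, 17.

6666666666677777777774444444444499999999999999999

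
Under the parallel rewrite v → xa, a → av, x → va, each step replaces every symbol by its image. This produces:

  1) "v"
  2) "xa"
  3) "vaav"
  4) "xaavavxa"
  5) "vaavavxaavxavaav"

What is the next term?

Rewriting the 16 symbols of vaavavxaavxavaav one by one yields xa av av xa av xa va av av xa va av xa av av xa; concatenated:

xaavavxaavxavaavavxavaavxaavavxa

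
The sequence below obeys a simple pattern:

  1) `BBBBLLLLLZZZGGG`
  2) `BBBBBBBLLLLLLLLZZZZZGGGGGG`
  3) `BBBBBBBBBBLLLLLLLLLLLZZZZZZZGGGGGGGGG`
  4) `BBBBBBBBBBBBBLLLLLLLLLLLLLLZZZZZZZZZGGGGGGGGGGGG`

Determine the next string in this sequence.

BBBBBBBBBBBBBBBBLLLLLLLLLLLLLLLLLZZZZZZZZZZZGGGGGGGGGGGGGGG

The n-th term is 3n+1 B's then 3n+2 L's then 2n+1 Z's then 3n G's (n = 1, 2, …).
At n = 5 the blocks have lengths 16, 17, 11, 15.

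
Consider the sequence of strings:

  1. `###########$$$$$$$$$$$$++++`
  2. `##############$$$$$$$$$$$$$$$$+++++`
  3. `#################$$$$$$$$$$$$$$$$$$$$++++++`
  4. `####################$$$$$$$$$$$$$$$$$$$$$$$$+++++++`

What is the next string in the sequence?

The n-th term is 3n+2 #'s then 4n $'s then n+1 +'s, where the shown terms are n = 3, 4, 5, 6.
Setting n = 7 gives 23, 28, 8 characters in each block.

#######################$$$$$$$$$$$$$$$$$$$$$$$$$$$$++++++++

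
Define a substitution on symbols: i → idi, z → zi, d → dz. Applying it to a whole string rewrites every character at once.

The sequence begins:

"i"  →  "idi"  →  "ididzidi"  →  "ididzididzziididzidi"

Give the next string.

φ(ididzididzziididzidi) expands symbol-by-symbol to idi dz idi dz zi idi dz idi dz zi zi idi idi dz idi dz zi idi dz idi; joining the 20 pieces gives the next term.

ididzididzziididzididzziziidiididzididzziididzidi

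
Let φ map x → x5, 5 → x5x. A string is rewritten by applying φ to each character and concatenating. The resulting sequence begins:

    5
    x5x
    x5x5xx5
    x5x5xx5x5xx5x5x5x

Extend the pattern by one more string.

x5x5xx5x5xx5x5x5xx5x5xx5x5x5xx5x5xx5x5xx5

Replace each of the 17 characters of x5x5xx5x5xx5x5x5x in place — x5 x5x x5 x5x x5 x5 x5x x5 x5x x5 x5 x5x x5 x5x x5 x5x x5 — and concatenate.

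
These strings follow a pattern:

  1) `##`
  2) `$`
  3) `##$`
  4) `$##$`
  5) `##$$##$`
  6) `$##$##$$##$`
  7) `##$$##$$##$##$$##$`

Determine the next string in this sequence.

$##$##$$##$##$$##$$##$##$$##$

Each term (from the third on) is the two preceding terms concatenated in order: term 3 = ##·$ = ##$.
So term 8 is $##$##$$##$·##$$##$$##$##$$##$.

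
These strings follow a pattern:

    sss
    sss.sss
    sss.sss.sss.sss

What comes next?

sss.sss.sss.sss.sss.sss.sss.sss

Each string is two copies of the previous one joined by '.'.
One more doubling of sss.sss.sss.sss gives the answer.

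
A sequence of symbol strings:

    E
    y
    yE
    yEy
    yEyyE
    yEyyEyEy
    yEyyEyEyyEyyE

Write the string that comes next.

yEyyEyEyyEyyEyEyyEyEy

This is a Fibonacci-style word recurrence s(k) = s(k−1)·s(k−2): e.g. y·E = yE.
So term 8 is yEyyEyEyyEyyE·yEyyEyEy.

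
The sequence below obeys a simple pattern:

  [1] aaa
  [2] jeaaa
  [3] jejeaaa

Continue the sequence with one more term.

The strings grow by a fixed prefix je each time.
So the next term is je·jejeaaa.

jejejeaaa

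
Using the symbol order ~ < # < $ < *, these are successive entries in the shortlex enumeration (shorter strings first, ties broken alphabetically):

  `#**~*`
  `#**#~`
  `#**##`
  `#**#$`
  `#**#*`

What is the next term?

Find the rightmost character of #**#* below *, bump it to the next letter, and reset everything to its right to ~.

#**$~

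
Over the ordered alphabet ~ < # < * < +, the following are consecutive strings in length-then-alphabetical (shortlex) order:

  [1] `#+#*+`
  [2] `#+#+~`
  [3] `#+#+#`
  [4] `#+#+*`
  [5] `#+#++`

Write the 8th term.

Advancing 3 positions from #+#++ through #+#++ → #+*~~ → #+*~# reaches term 8.

#+*~*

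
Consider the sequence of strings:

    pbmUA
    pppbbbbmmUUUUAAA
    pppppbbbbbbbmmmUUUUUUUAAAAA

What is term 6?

pppppppppppbbbbbbbbbbbbbbbbmmmmmmUUUUUUUUUUUUUUUUAAAAAAAAAAA

Each string has the form p^{2n-1} b^{3n-2} m^{n} U^{3n-2} A^{2n-1} (n = 1, 2, …).
Setting n = 6 gives 11, 16, 6, 16, 11 characters in each block.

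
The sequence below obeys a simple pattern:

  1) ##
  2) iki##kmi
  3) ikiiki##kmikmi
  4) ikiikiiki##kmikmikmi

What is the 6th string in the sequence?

ikiikiikiikiiki##kmikmikmikmikmi

Every step adds iki to the front and kmi to the end of the previous string.
From ikiikiiki##kmikmikmi, 2 further steps: ikiikiiki##kmikmikmi → ikiikiikiiki##kmikmikmikmi → (answer).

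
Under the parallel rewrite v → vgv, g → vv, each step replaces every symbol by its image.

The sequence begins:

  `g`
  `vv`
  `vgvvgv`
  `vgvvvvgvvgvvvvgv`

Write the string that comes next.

Rewriting the 16 symbols of vgvvvvgvvgvvvvgv one by one yields vgv vv vgv vgv vgv vgv vv vgv vgv vv vgv vgv vgv vgv vv vgv; concatenated:

vgvvvvgvvgvvgvvgvvvvgvvgvvvvgvvgvvgvvgvvvvgv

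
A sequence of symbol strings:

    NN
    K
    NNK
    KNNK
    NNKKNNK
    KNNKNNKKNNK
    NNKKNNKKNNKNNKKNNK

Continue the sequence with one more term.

From term 3 onward, concatenate the second-to-last term with the last: NN·K = NNK, K·NNK = KNNK, …
So term 8 is KNNKNNKKNNK·NNKKNNKKNNKNNKKNNK.

KNNKNNKKNNKNNKKNNKKNNKNNKKNNK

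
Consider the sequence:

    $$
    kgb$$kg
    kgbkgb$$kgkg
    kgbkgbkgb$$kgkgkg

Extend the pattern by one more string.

Each term wraps the previous one in kgb on the left and kg on the right.
Applying this once more to kgbkgbkgb$$kgkgkg:

kgbkgbkgbkgb$$kgkgkgkg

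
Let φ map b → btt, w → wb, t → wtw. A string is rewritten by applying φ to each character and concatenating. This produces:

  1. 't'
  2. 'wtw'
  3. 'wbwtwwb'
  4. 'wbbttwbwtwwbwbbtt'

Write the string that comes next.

Replace each of the 17 characters of wbbttwbwtwwbwbbtt in place — wb btt btt wtw wtw wb btt wb wtw wb wb btt wb btt btt wtw wtw — and concatenate.

wbbttbttwtwwtwwbbttwbwtwwbwbbttwbbttbttwtwwtw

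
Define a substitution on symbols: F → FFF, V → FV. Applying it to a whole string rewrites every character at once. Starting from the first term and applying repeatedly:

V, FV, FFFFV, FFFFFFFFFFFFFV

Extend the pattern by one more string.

Applying the rule to each of the 14 symbols of FFFFFFFFFFFFFV gives the pieces FFF FFF FFF FFF FFF FFF FFF FFF FFF FFF FFF FFF FFF FV, which concatenate to the answer.

FFFFFFFFFFFFFFFFFFFFFFFFFFFFFFFFFFFFFFFFV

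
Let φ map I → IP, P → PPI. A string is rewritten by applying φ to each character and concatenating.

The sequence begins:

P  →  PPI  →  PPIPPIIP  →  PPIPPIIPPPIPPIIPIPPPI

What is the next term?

Rewriting the 21 symbols of PPIPPIIPPPIPPIIPIPPPI one by one yields PPI PPI IP PPI PPI IP IP PPI PPI PPI IP PPI PPI IP IP PPI IP PPI PPI PPI IP; concatenated:

PPIPPIIPPPIPPIIPIPPPIPPIPPIIPPPIPPIIPIPPPIIPPPIPPIPPIIP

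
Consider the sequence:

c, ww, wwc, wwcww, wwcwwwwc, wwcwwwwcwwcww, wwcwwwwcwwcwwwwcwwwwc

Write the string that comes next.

wwcwwwwcwwcwwwwcwwwwcwwcwwwwcwwcww

Each term (from the third on) is the previous term followed by the one before it: term 3 = ww·c = wwc.
So term 8 is wwcwwwwcwwcwwwwcwwwwc·wwcwwwwcwwcww.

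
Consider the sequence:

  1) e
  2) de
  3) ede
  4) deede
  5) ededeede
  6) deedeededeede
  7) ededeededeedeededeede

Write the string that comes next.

deedeededeedeededeededeedeededeede

Each term (from the third on) is the two preceding terms concatenated in order: term 3 = e·de = ede.
So term 8 is deedeededeede·ededeededeedeededeede.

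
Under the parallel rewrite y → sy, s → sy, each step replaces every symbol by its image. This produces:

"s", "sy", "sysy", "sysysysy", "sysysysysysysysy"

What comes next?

Rewriting the 16 symbols of sysysysysysysysy one by one yields sy sy sy sy sy sy sy sy sy sy sy sy sy sy sy sy; concatenated:

sysysysysysysysysysysysysysysysy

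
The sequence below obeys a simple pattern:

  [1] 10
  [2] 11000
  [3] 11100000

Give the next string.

11110000000

Term n consists of n 1's, followed by 2n-1 0's (n = 1, 2, …).
At n = 4 the blocks have lengths 4, 7.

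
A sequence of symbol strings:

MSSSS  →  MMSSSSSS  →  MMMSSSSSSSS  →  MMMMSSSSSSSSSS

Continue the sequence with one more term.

Each string has the form M^{n-1} S^{2n}, where the shown terms are n = 2, 3, 4, 5.
Setting n = 6 gives 5, 12 characters in each block.

MMMMMSSSSSSSSSSSS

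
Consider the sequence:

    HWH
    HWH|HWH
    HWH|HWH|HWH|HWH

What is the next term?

Each string is two copies of the previous one joined by '|'.
One more doubling of HWH|HWH|HWH|HWH gives the answer.

HWH|HWH|HWH|HWH|HWH|HWH|HWH|HWH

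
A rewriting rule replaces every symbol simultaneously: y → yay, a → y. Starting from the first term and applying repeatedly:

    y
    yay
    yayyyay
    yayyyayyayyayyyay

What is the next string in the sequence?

Applying the rule to each of the 17 symbols of yayyyayyayyayyyay gives the pieces yay y yay yay yay y yay yay y yay yay y yay yay yay y yay, which concatenate to the answer.

yayyyayyayyayyyayyayyyayyayyyayyayyayyyay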